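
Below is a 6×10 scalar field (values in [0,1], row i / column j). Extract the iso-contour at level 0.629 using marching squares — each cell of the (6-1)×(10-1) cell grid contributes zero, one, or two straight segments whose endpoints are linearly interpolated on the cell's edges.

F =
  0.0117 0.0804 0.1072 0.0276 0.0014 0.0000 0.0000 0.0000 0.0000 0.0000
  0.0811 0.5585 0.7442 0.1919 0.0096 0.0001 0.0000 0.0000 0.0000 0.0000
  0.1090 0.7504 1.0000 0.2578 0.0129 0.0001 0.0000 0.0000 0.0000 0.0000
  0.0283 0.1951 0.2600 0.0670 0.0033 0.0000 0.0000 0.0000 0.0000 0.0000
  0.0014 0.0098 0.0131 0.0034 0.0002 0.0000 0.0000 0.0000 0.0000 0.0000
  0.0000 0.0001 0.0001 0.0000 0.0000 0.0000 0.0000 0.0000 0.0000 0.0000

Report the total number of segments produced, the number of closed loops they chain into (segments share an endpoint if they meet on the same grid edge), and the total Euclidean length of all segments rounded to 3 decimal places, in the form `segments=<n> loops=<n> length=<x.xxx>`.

cell (0,1): code 0100 → (0.819,2.000)–(1.000,1.380)
cell (0,2): code 1000 → (1.000,2.209)–(0.819,2.000)
cell (1,0): code 0100 → (1.367,1.000)–(2.000,0.811)
cell (1,1): code 1110 → (1.000,1.380)–(1.367,1.000)
cell (1,2): code 1001 → (2.000,2.500)–(1.000,2.209)
cell (2,0): code 0010 → (2.000,0.811)–(2.219,1.000)
cell (2,1): code 0011 → (2.219,1.000)–(2.501,2.000)
cell (2,2): code 0001 → (2.501,2.000)–(2.000,2.500)
total: 8 segments, chained into 1 closed loop(s), length Σ = 5.188767

segments=8 loops=1 length=5.189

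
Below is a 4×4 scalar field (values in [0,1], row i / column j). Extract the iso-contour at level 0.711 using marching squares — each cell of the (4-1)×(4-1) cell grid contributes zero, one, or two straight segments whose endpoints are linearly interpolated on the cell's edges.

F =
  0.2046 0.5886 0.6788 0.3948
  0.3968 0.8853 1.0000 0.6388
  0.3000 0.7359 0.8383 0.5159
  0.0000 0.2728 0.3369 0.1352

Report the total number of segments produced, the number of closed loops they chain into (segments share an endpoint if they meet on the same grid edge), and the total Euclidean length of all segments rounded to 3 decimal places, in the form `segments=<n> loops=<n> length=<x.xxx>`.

segments=8 loops=1 length=6.630

cell (0,0): code 0100 → (0.413,1.000)–(1.000,0.643)
cell (0,1): code 1100 → (0.100,2.000)–(0.413,1.000)
cell (0,2): code 1000 → (1.000,2.800)–(0.100,2.000)
cell (1,0): code 0110 → (1.000,0.643)–(2.000,0.943)
cell (1,2): code 1001 → (2.000,2.395)–(1.000,2.800)
cell (2,0): code 0010 → (2.000,0.943)–(2.054,1.000)
cell (2,1): code 0011 → (2.054,1.000)–(2.254,2.000)
cell (2,2): code 0001 → (2.254,2.000)–(2.000,2.395)
total: 8 segments, chained into 1 closed loop(s), length Σ = 6.629650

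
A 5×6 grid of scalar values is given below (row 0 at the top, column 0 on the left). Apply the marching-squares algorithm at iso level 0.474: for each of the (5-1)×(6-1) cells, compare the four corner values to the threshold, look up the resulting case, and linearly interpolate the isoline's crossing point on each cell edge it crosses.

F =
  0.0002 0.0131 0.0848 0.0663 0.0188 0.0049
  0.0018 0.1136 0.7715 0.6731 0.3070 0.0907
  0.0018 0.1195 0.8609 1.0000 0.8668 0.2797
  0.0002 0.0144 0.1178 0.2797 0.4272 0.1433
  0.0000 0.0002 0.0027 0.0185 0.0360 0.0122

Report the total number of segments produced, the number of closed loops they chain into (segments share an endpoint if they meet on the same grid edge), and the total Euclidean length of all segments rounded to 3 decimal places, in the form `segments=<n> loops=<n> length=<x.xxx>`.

segments=10 loops=1 length=8.672

cell (0,1): code 0100 → (0.567,2.000)–(1.000,1.548)
cell (0,2): code 1100 → (0.672,3.000)–(0.567,2.000)
cell (0,3): code 1000 → (1.000,3.544)–(0.672,3.000)
cell (1,1): code 0110 → (1.000,1.548)–(2.000,1.478)
cell (1,3): code 1101 → (1.298,4.000)–(1.000,3.544)
cell (1,4): code 1000 → (2.000,4.669)–(1.298,4.000)
cell (2,1): code 0010 → (2.000,1.478)–(2.521,2.000)
cell (2,2): code 0011 → (2.521,2.000)–(2.730,3.000)
cell (2,3): code 0011 → (2.730,3.000)–(2.894,4.000)
cell (2,4): code 0001 → (2.894,4.000)–(2.000,4.669)
total: 10 segments, chained into 1 closed loop(s), length Σ = 8.672298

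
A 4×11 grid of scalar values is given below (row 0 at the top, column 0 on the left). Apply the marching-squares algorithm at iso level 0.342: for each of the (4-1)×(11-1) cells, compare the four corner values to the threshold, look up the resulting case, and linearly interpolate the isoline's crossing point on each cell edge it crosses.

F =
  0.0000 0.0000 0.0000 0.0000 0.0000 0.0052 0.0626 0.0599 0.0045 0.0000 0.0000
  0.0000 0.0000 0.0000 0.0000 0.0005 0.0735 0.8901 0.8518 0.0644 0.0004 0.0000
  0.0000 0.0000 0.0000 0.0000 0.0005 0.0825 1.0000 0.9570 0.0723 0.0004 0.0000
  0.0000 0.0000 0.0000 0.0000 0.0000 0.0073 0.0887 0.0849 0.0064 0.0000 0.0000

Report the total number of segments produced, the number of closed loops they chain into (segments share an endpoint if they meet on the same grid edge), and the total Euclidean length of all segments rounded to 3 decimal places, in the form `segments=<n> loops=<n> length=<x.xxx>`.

segments=8 loops=1 length=7.866

cell (0,5): code 0100 → (0.338,6.000)–(1.000,5.329)
cell (0,6): code 1100 → (0.356,7.000)–(0.338,6.000)
cell (0,7): code 1000 → (1.000,7.647)–(0.356,7.000)
cell (1,5): code 0110 → (1.000,5.329)–(2.000,5.283)
cell (1,7): code 1001 → (2.000,7.695)–(1.000,7.647)
cell (2,5): code 0010 → (2.000,5.283)–(2.722,6.000)
cell (2,6): code 0011 → (2.722,6.000)–(2.705,7.000)
cell (2,7): code 0001 → (2.705,7.000)–(2.000,7.695)
total: 8 segments, chained into 1 closed loop(s), length Σ = 7.866426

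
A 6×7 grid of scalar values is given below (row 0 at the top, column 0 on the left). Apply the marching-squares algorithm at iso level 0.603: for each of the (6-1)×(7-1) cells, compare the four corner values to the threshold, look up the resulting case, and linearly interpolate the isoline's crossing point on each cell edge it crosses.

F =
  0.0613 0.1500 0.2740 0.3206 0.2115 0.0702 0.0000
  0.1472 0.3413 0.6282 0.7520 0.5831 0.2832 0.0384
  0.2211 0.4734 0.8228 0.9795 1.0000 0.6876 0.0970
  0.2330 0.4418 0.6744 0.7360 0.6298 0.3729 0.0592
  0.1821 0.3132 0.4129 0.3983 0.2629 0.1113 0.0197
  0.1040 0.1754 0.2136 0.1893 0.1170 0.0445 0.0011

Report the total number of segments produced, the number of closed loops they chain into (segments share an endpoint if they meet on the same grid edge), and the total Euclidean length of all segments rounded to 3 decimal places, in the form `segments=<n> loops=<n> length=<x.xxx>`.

cell (0,1): code 0100 → (0.929,2.000)–(1.000,1.912)
cell (0,2): code 1100 → (0.655,3.000)–(0.929,2.000)
cell (0,3): code 1000 → (1.000,3.882)–(0.655,3.000)
cell (1,1): code 0110 → (1.000,1.912)–(2.000,1.371)
cell (1,3): code 1101 → (1.048,4.000)–(1.000,3.882)
cell (1,4): code 1100 → (1.791,5.000)–(1.048,4.000)
cell (1,5): code 1000 → (2.000,5.143)–(1.791,5.000)
cell (2,1): code 0110 → (2.000,1.371)–(3.000,1.693)
cell (2,4): code 1011 → (3.000,4.104)–(2.269,5.000)
cell (2,5): code 0001 → (2.269,5.000)–(2.000,5.143)
cell (3,1): code 0010 → (3.000,1.693)–(3.273,2.000)
cell (3,2): code 0011 → (3.273,2.000)–(3.394,3.000)
cell (3,3): code 0011 → (3.394,3.000)–(3.073,4.000)
cell (3,4): code 0001 → (3.073,4.000)–(3.000,4.104)
total: 14 segments, chained into 1 closed loop(s), length Σ = 9.968008

segments=14 loops=1 length=9.968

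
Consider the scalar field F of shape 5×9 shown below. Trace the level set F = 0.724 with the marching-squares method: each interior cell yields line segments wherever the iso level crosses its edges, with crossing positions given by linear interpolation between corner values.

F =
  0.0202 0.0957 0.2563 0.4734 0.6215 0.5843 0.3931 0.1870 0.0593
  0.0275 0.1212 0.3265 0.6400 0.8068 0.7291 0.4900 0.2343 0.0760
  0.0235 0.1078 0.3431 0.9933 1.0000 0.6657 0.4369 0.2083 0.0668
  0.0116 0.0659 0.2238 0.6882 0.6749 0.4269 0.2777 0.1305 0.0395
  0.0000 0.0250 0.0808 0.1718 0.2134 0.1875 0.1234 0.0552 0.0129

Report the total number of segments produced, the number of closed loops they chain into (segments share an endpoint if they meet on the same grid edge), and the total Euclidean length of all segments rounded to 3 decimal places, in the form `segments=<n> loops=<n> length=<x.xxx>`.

cell (0,3): code 0100 → (0.553,4.000)–(1.000,3.504)
cell (0,4): code 1100 → (0.965,5.000)–(0.553,4.000)
cell (0,5): code 1000 → (1.000,5.021)–(0.965,5.000)
cell (1,2): code 0100 → (1.238,3.000)–(2.000,2.586)
cell (1,3): code 1110 → (1.000,3.504)–(1.238,3.000)
cell (1,4): code 1011 → (2.000,4.826)–(1.080,5.000)
cell (1,5): code 0001 → (1.080,5.000)–(1.000,5.021)
cell (2,2): code 0010 → (2.000,2.586)–(2.883,3.000)
cell (2,3): code 0011 → (2.883,3.000)–(2.849,4.000)
cell (2,4): code 0001 → (2.849,4.000)–(2.000,4.826)
total: 10 segments, chained into 1 closed loop(s), length Σ = 7.393840

segments=10 loops=1 length=7.394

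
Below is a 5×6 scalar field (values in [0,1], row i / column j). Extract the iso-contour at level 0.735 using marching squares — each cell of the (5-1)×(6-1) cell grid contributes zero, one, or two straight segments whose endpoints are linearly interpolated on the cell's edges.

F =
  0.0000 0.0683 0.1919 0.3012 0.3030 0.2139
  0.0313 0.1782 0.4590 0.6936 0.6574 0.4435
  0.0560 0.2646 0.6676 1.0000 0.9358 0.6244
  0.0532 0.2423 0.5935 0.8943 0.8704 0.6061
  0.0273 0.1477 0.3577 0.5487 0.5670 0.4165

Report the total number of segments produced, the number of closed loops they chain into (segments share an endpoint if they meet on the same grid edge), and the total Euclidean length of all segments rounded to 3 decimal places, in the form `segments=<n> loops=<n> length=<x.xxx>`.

segments=8 loops=1 length=7.580

cell (1,2): code 0100 → (1.135,3.000)–(2.000,2.203)
cell (1,3): code 1100 → (1.279,4.000)–(1.135,3.000)
cell (1,4): code 1000 → (2.000,4.645)–(1.279,4.000)
cell (2,2): code 0110 → (2.000,2.203)–(3.000,2.470)
cell (2,4): code 1001 → (3.000,4.512)–(2.000,4.645)
cell (3,2): code 0010 → (3.000,2.470)–(3.461,3.000)
cell (3,3): code 0011 → (3.461,3.000)–(3.446,4.000)
cell (3,4): code 0001 → (3.446,4.000)–(3.000,4.512)
total: 8 segments, chained into 1 closed loop(s), length Σ = 7.579567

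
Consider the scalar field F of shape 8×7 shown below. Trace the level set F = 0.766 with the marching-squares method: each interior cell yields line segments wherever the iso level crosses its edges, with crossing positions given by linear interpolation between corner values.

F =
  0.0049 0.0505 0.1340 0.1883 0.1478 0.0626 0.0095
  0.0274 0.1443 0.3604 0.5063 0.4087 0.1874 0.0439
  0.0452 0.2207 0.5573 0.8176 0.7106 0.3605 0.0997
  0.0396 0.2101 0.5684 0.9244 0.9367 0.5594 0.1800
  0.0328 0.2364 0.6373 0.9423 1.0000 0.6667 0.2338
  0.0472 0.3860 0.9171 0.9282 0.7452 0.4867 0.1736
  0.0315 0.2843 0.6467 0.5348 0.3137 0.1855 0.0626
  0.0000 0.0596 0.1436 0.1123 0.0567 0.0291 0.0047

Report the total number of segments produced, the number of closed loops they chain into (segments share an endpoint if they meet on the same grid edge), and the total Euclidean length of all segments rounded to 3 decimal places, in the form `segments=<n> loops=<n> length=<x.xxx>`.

segments=14 loops=1 length=10.437

cell (1,2): code 0100 → (1.834,3.000)–(2.000,2.802)
cell (1,3): code 1000 → (2.000,3.482)–(1.834,3.000)
cell (2,2): code 0110 → (2.000,2.802)–(3.000,2.555)
cell (2,3): code 1101 → (2.245,4.000)–(2.000,3.482)
cell (2,4): code 1000 → (3.000,4.452)–(2.245,4.000)
cell (3,2): code 0110 → (3.000,2.555)–(4.000,2.422)
cell (3,4): code 1001 → (4.000,4.702)–(3.000,4.452)
cell (4,1): code 0100 → (4.460,2.000)–(5.000,1.715)
cell (4,2): code 1110 → (4.000,2.422)–(4.460,2.000)
cell (4,3): code 1011 → (5.000,3.886)–(4.918,4.000)
cell (4,4): code 0001 → (4.918,4.000)–(4.000,4.702)
cell (5,1): code 0010 → (5.000,1.715)–(5.559,2.000)
cell (5,2): code 0011 → (5.559,2.000)–(5.412,3.000)
cell (5,3): code 0001 → (5.412,3.000)–(5.000,3.886)
total: 14 segments, chained into 1 closed loop(s), length Σ = 10.436583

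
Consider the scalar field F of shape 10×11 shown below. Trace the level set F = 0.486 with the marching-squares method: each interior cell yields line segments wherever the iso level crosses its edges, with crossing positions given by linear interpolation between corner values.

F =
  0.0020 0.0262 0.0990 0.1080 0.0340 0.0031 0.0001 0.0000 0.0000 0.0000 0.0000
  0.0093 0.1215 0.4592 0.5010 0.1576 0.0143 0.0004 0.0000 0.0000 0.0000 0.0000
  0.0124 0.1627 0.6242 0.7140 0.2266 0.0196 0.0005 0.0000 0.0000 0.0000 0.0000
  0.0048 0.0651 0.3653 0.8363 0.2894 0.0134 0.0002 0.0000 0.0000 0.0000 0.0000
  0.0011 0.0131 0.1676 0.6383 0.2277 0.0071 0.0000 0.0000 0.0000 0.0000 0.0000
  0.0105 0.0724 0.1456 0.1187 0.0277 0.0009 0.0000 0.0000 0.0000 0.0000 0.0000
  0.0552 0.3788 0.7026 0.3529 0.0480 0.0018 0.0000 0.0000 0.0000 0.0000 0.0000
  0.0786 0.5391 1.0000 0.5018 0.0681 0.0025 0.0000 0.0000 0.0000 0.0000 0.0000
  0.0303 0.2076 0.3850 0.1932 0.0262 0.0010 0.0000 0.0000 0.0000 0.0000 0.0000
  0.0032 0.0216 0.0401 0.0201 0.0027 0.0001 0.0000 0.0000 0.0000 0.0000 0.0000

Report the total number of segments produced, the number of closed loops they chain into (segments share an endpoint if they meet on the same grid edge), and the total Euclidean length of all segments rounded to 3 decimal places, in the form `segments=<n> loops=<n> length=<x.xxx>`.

segments=22 loops=2 length=14.668

cell (0,2): code 0100 → (0.962,3.000)–(1.000,2.641)
cell (0,3): code 1000 → (1.000,3.044)–(0.962,3.000)
cell (1,1): code 0100 → (1.162,2.000)–(2.000,1.701)
cell (1,2): code 1110 → (1.000,2.641)–(1.162,2.000)
cell (1,3): code 1001 → (2.000,3.468)–(1.000,3.044)
cell (2,1): code 0010 → (2.000,1.701)–(2.534,2.000)
cell (2,2): code 0111 → (2.534,2.000)–(3.000,2.256)
cell (2,3): code 1001 → (3.000,3.641)–(2.000,3.468)
cell (3,2): code 0110 → (3.000,2.256)–(4.000,2.676)
cell (3,3): code 1001 → (4.000,3.371)–(3.000,3.641)
cell (4,2): code 0010 → (4.000,2.676)–(4.293,3.000)
cell (4,3): code 0001 → (4.293,3.000)–(4.000,3.371)
cell (5,1): code 0100 → (5.611,2.000)–(6.000,1.331)
cell (5,2): code 1000 → (6.000,2.619)–(5.611,2.000)
cell (6,0): code 0100 → (6.669,1.000)–(7.000,0.885)
cell (6,1): code 1110 → (6.000,1.331)–(6.669,1.000)
cell (6,2): code 1101 → (6.894,3.000)–(6.000,2.619)
cell (6,3): code 1000 → (7.000,3.036)–(6.894,3.000)
cell (7,0): code 0010 → (7.000,0.885)–(7.160,1.000)
cell (7,1): code 0011 → (7.160,1.000)–(7.836,2.000)
cell (7,2): code 0011 → (7.836,2.000)–(7.051,3.000)
cell (7,3): code 0001 → (7.051,3.000)–(7.000,3.036)
total: 22 segments, chained into 2 closed loop(s), length Σ = 14.668450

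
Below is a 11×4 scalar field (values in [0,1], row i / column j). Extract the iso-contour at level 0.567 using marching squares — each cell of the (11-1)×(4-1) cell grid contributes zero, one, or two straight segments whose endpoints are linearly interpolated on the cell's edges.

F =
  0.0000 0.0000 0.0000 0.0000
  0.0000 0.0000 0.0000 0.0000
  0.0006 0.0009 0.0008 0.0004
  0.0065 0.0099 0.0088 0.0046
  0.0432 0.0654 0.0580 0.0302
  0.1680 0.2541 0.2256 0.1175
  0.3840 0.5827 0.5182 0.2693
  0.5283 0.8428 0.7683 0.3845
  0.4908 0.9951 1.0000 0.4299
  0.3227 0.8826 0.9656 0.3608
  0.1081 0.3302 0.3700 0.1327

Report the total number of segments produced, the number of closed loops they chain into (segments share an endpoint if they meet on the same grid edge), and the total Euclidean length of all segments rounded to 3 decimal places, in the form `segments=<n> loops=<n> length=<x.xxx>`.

segments=12 loops=1 length=10.181

cell (5,0): code 0100 → (5.952,1.000)–(6.000,0.921)
cell (5,1): code 1000 → (6.000,1.243)–(5.952,1.000)
cell (6,0): code 0110 → (6.000,0.921)–(7.000,0.123)
cell (6,1): code 1101 → (6.195,2.000)–(6.000,1.243)
cell (6,2): code 1000 → (7.000,2.524)–(6.195,2.000)
cell (7,0): code 0110 → (7.000,0.123)–(8.000,0.151)
cell (7,2): code 1001 → (8.000,2.760)–(7.000,2.524)
cell (8,0): code 0110 → (8.000,0.151)–(9.000,0.436)
cell (8,2): code 1001 → (9.000,2.659)–(8.000,2.760)
cell (9,0): code 0010 → (9.000,0.436)–(9.571,1.000)
cell (9,1): code 0011 → (9.571,1.000)–(9.669,2.000)
cell (9,2): code 0001 → (9.669,2.000)–(9.000,2.659)
total: 12 segments, chained into 1 closed loop(s), length Σ = 10.180958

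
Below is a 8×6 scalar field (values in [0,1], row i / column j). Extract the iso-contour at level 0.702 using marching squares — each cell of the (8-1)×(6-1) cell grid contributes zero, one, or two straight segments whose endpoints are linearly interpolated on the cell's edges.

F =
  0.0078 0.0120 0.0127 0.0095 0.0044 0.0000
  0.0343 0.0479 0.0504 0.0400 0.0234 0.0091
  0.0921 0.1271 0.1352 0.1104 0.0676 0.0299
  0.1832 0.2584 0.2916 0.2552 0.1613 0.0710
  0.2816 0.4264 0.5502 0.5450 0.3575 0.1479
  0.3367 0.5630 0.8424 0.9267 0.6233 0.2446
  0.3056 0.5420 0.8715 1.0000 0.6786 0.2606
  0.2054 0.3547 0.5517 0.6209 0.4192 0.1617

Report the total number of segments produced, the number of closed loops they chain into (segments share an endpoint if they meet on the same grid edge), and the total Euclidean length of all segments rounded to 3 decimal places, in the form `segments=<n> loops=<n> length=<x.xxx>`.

cell (4,1): code 0100 → (4.520,2.000)–(5.000,1.497)
cell (4,2): code 1100 → (4.411,3.000)–(4.520,2.000)
cell (4,3): code 1000 → (5.000,3.741)–(4.411,3.000)
cell (5,1): code 0110 → (5.000,1.497)–(6.000,1.486)
cell (5,3): code 1001 → (6.000,3.927)–(5.000,3.741)
cell (6,1): code 0010 → (6.000,1.486)–(6.530,2.000)
cell (6,2): code 0011 → (6.530,2.000)–(6.786,3.000)
cell (6,3): code 0001 → (6.786,3.000)–(6.000,3.927)
total: 8 segments, chained into 1 closed loop(s), length Σ = 7.650927

segments=8 loops=1 length=7.651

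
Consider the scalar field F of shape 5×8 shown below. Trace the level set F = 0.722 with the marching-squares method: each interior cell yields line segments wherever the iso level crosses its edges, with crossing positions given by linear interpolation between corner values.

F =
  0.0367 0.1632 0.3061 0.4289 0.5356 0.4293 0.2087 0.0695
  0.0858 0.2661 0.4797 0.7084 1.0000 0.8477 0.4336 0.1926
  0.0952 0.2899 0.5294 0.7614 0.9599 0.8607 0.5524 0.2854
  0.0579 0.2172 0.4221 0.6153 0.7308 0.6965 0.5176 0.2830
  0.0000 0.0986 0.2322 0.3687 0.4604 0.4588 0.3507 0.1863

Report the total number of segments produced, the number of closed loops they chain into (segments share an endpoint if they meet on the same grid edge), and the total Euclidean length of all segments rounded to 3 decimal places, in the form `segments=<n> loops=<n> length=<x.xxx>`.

cell (0,3): code 0100 → (0.401,4.000)–(1.000,3.047)
cell (0,4): code 1100 → (0.700,5.000)–(0.401,4.000)
cell (0,5): code 1000 → (1.000,5.304)–(0.700,5.000)
cell (1,2): code 0100 → (1.257,3.000)–(2.000,2.830)
cell (1,3): code 1110 → (1.000,3.047)–(1.257,3.000)
cell (1,5): code 1001 → (2.000,5.450)–(1.000,5.304)
cell (2,2): code 0010 → (2.000,2.830)–(2.270,3.000)
cell (2,3): code 0111 → (2.270,3.000)–(3.000,3.924)
cell (2,4): code 1011 → (3.000,4.257)–(2.845,5.000)
cell (2,5): code 0001 → (2.845,5.000)–(2.000,5.450)
cell (3,3): code 0010 → (3.000,3.924)–(3.033,4.000)
cell (3,4): code 0001 → (3.033,4.000)–(3.000,4.257)
total: 12 segments, chained into 1 closed loop(s), length Σ = 8.184631

segments=12 loops=1 length=8.185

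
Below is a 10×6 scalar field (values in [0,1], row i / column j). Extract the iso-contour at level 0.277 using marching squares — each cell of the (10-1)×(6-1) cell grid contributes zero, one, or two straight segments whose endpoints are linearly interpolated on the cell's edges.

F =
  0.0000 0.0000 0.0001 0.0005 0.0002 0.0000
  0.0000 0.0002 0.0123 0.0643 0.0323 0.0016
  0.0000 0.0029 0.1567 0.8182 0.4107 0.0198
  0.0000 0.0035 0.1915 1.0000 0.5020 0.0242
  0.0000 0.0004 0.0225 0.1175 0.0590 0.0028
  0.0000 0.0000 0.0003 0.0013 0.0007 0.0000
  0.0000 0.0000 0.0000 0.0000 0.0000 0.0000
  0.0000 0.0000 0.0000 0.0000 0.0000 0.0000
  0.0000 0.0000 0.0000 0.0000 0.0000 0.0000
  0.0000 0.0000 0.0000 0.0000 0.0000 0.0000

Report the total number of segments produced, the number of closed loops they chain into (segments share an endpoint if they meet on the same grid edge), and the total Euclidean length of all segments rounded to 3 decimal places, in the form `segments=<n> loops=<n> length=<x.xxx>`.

segments=8 loops=1 length=7.608

cell (1,2): code 0100 → (1.282,3.000)–(2.000,2.182)
cell (1,3): code 1100 → (1.647,4.000)–(1.282,3.000)
cell (1,4): code 1000 → (2.000,4.342)–(1.647,4.000)
cell (2,2): code 0110 → (2.000,2.182)–(3.000,2.106)
cell (2,4): code 1001 → (3.000,4.471)–(2.000,4.342)
cell (3,2): code 0010 → (3.000,2.106)–(3.819,3.000)
cell (3,3): code 0011 → (3.819,3.000)–(3.508,4.000)
cell (3,4): code 0001 → (3.508,4.000)–(3.000,4.471)
total: 8 segments, chained into 1 closed loop(s), length Σ = 7.608492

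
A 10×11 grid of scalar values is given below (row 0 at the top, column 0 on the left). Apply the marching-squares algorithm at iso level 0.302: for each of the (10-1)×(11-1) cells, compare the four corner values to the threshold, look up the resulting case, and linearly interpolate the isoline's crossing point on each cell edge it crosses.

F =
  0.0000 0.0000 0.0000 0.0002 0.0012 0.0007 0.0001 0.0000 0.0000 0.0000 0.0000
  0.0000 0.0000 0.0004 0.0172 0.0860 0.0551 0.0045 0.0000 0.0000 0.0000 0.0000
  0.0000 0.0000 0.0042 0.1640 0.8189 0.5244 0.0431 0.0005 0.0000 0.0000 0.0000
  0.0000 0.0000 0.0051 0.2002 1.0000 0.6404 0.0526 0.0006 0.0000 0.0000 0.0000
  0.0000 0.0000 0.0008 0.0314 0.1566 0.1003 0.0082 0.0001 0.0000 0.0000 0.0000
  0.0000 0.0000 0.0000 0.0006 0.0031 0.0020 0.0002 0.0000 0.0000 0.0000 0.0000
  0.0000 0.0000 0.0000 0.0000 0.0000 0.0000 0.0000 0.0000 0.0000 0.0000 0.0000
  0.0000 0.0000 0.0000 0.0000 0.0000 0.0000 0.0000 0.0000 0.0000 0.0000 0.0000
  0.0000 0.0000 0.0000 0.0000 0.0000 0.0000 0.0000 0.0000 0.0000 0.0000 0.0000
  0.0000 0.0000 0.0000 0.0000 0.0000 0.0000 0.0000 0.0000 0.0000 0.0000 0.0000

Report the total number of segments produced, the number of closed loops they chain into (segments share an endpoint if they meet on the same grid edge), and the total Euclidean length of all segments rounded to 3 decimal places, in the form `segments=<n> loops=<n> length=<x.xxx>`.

cell (1,3): code 0100 → (1.295,4.000)–(2.000,3.211)
cell (1,4): code 1100 → (1.526,5.000)–(1.295,4.000)
cell (1,5): code 1000 → (2.000,5.462)–(1.526,5.000)
cell (2,3): code 0110 → (2.000,3.211)–(3.000,3.127)
cell (2,5): code 1001 → (3.000,5.576)–(2.000,5.462)
cell (3,3): code 0010 → (3.000,3.127)–(3.828,4.000)
cell (3,4): code 0011 → (3.828,4.000)–(3.627,5.000)
cell (3,5): code 0001 → (3.627,5.000)–(3.000,5.576)
total: 8 segments, chained into 1 closed loop(s), length Σ = 7.830328

segments=8 loops=1 length=7.830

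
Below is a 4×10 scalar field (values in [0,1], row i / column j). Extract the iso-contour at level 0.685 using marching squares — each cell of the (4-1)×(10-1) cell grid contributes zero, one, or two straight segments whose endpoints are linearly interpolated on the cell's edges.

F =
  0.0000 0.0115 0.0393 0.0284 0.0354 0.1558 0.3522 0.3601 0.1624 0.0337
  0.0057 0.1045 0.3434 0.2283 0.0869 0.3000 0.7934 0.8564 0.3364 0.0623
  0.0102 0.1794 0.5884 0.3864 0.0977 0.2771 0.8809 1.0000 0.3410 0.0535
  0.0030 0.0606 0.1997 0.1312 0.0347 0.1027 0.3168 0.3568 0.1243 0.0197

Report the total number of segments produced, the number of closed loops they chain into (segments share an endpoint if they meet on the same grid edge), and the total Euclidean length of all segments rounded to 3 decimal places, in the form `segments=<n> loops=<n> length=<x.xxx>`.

segments=8 loops=1 length=5.998

cell (0,5): code 0100 → (0.754,6.000)–(1.000,5.780)
cell (0,6): code 1100 → (0.655,7.000)–(0.754,6.000)
cell (0,7): code 1000 → (1.000,7.330)–(0.655,7.000)
cell (1,5): code 0110 → (1.000,5.780)–(2.000,5.676)
cell (1,7): code 1001 → (2.000,7.478)–(1.000,7.330)
cell (2,5): code 0010 → (2.000,5.676)–(2.347,6.000)
cell (2,6): code 0011 → (2.347,6.000)–(2.490,7.000)
cell (2,7): code 0001 → (2.490,7.000)–(2.000,7.478)
total: 8 segments, chained into 1 closed loop(s), length Σ = 5.998070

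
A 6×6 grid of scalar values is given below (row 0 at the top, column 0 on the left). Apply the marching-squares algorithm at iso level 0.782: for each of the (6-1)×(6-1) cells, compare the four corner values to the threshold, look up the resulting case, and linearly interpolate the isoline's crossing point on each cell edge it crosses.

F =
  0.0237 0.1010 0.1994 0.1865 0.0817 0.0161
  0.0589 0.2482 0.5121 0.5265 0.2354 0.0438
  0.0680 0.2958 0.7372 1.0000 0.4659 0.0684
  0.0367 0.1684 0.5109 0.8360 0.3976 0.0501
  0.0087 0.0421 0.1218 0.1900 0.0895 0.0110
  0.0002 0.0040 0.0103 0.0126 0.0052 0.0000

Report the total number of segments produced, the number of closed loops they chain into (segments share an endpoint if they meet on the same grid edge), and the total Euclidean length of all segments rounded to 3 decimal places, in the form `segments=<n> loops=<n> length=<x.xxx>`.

segments=6 loops=1 length=4.139

cell (1,2): code 0100 → (1.540,3.000)–(2.000,2.170)
cell (1,3): code 1000 → (2.000,3.408)–(1.540,3.000)
cell (2,2): code 0110 → (2.000,2.170)–(3.000,2.834)
cell (2,3): code 1001 → (3.000,3.123)–(2.000,3.408)
cell (3,2): code 0010 → (3.000,2.834)–(3.084,3.000)
cell (3,3): code 0001 → (3.084,3.000)–(3.000,3.123)
total: 6 segments, chained into 1 closed loop(s), length Σ = 4.138690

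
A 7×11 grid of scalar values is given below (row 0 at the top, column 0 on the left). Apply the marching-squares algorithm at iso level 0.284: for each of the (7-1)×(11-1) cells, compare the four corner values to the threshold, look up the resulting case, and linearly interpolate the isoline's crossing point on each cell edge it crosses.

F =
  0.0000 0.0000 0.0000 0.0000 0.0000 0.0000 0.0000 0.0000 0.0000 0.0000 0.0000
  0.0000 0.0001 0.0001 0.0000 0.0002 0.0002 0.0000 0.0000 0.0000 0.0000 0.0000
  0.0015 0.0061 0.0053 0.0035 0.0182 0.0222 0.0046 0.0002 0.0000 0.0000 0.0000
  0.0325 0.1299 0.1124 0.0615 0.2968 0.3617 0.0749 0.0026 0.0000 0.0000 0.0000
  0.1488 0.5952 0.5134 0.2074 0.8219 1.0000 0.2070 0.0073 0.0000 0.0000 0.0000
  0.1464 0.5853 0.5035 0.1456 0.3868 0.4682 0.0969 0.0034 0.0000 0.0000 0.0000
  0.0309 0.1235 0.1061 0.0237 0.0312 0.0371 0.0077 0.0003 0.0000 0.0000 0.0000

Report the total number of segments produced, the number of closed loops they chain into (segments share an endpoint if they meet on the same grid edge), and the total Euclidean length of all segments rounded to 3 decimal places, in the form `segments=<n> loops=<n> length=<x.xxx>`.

cell (2,3): code 0100 → (2.954,4.000)–(3.000,3.946)
cell (2,4): code 1100 → (2.771,5.000)–(2.954,4.000)
cell (2,5): code 1000 → (3.000,5.271)–(2.771,5.000)
cell (3,0): code 0100 → (3.331,1.000)–(4.000,0.303)
cell (3,1): code 1100 → (3.428,2.000)–(3.331,1.000)
cell (3,2): code 1000 → (4.000,2.750)–(3.428,2.000)
cell (3,3): code 0110 → (3.000,3.946)–(4.000,3.125)
cell (3,5): code 1001 → (4.000,5.903)–(3.000,5.271)
cell (4,0): code 0110 → (4.000,0.303)–(5.000,0.314)
cell (4,2): code 1001 → (5.000,2.613)–(4.000,2.750)
cell (4,3): code 0110 → (4.000,3.125)–(5.000,3.574)
cell (4,5): code 1001 → (5.000,5.496)–(4.000,5.903)
cell (5,0): code 0010 → (5.000,0.314)–(5.652,1.000)
cell (5,1): code 0011 → (5.652,1.000)–(5.552,2.000)
cell (5,2): code 0001 → (5.552,2.000)–(5.000,2.613)
cell (5,3): code 0010 → (5.000,3.574)–(5.289,4.000)
cell (5,4): code 0011 → (5.289,4.000)–(5.427,5.000)
cell (5,5): code 0001 → (5.427,5.000)–(5.000,5.496)
total: 18 segments, chained into 2 closed loop(s), length Σ = 15.974778

segments=18 loops=2 length=15.975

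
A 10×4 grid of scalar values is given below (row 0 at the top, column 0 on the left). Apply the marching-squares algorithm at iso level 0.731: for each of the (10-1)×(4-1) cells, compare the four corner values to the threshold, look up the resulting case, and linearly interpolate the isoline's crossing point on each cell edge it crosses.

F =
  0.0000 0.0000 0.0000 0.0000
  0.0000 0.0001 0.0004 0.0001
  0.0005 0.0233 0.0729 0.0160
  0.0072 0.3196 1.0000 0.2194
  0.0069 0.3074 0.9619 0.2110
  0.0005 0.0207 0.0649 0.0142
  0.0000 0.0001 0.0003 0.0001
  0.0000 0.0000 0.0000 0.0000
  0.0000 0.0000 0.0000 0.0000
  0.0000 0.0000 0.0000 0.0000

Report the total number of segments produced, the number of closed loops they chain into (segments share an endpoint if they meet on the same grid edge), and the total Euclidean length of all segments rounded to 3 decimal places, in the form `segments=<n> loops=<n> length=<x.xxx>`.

segments=6 loops=1 length=3.780

cell (2,1): code 0100 → (2.710,2.000)–(3.000,1.605)
cell (2,2): code 1000 → (3.000,2.345)–(2.710,2.000)
cell (3,1): code 0110 → (3.000,1.605)–(4.000,1.647)
cell (3,2): code 1001 → (4.000,2.307)–(3.000,2.345)
cell (4,1): code 0010 → (4.000,1.647)–(4.257,2.000)
cell (4,2): code 0001 → (4.257,2.000)–(4.000,2.307)
total: 6 segments, chained into 1 closed loop(s), length Σ = 3.780223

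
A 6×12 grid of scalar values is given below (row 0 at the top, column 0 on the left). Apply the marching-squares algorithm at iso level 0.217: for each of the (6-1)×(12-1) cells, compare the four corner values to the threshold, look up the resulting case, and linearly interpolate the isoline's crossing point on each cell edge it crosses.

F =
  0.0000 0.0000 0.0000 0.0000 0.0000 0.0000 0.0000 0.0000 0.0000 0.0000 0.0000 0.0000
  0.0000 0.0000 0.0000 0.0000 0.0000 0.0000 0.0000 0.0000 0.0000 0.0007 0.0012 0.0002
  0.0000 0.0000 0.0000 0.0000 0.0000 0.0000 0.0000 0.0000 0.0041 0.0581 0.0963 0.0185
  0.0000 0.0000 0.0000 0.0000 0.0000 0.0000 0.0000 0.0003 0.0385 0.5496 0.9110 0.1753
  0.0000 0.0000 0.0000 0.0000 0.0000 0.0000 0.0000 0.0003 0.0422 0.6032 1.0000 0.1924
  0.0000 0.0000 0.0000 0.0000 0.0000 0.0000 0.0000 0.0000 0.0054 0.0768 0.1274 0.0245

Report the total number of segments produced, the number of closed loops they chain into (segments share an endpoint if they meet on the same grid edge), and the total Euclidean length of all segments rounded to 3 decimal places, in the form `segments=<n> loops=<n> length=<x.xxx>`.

segments=8 loops=1 length=8.567

cell (2,8): code 0100 → (2.323,9.000)–(3.000,8.349)
cell (2,9): code 1100 → (2.148,10.000)–(2.323,9.000)
cell (2,10): code 1000 → (3.000,10.943)–(2.148,10.000)
cell (3,8): code 0110 → (3.000,8.349)–(4.000,8.312)
cell (3,10): code 1001 → (4.000,10.970)–(3.000,10.943)
cell (4,8): code 0010 → (4.000,8.312)–(4.734,9.000)
cell (4,9): code 0011 → (4.734,9.000)–(4.897,10.000)
cell (4,10): code 0001 → (4.897,10.000)–(4.000,10.970)
total: 8 segments, chained into 1 closed loop(s), length Σ = 8.566556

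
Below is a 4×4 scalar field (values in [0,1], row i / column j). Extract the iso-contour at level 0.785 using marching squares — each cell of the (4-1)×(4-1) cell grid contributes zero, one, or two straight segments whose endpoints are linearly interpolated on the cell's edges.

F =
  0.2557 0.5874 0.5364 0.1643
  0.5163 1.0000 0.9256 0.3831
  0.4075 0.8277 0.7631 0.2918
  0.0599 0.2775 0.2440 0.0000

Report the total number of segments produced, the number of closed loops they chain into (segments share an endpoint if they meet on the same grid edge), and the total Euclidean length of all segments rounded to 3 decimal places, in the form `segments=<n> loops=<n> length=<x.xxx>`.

segments=8 loops=1 length=5.261

cell (0,0): code 0100 → (0.479,1.000)–(1.000,0.556)
cell (0,1): code 1100 → (0.639,2.000)–(0.479,1.000)
cell (0,2): code 1000 → (1.000,2.259)–(0.639,2.000)
cell (1,0): code 0110 → (1.000,0.556)–(2.000,0.898)
cell (1,1): code 1011 → (2.000,1.661)–(1.865,2.000)
cell (1,2): code 0001 → (1.865,2.000)–(1.000,2.259)
cell (2,0): code 0010 → (2.000,0.898)–(2.078,1.000)
cell (2,1): code 0001 → (2.078,1.000)–(2.000,1.661)
total: 8 segments, chained into 1 closed loop(s), length Σ = 5.260779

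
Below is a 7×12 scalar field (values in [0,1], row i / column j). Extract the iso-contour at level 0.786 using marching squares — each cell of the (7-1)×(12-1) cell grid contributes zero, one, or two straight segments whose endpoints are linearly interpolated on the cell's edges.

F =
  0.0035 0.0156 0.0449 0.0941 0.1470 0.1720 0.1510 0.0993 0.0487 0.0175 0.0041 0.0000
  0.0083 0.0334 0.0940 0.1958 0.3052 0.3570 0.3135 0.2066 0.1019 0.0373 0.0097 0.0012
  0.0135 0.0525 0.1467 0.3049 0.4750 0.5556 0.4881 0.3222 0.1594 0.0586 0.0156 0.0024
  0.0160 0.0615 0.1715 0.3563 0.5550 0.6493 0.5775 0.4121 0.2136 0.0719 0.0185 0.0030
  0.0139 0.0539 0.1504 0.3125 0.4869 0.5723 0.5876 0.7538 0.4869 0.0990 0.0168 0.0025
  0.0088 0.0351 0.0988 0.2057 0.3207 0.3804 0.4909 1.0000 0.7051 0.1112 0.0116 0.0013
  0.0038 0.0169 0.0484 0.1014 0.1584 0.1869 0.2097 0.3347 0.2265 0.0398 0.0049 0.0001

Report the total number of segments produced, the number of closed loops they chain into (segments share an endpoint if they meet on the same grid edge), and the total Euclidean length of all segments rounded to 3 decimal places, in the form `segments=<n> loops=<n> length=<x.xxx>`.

cell (4,6): code 0100 → (4.131,7.000)–(5.000,6.580)
cell (4,7): code 1000 → (5.000,7.726)–(4.131,7.000)
cell (5,6): code 0010 → (5.000,6.580)–(5.322,7.000)
cell (5,7): code 0001 → (5.322,7.000)–(5.000,7.726)
total: 4 segments, chained into 1 closed loop(s), length Σ = 3.420891

segments=4 loops=1 length=3.421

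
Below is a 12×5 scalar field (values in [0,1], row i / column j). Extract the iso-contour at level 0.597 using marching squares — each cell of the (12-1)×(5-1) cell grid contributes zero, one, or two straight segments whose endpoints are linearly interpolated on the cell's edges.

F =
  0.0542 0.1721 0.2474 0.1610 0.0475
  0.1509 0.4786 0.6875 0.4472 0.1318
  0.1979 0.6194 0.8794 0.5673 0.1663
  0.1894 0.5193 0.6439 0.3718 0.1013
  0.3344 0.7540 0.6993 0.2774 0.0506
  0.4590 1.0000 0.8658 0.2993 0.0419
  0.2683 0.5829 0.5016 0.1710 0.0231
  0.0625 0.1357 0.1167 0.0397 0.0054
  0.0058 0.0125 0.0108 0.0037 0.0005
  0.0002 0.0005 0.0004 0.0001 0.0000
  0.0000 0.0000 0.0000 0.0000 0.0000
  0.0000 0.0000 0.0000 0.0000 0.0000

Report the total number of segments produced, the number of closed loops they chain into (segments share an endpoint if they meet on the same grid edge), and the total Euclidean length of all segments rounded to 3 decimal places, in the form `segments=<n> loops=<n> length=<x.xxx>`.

cell (0,1): code 0100 → (0.794,2.000)–(1.000,1.567)
cell (0,2): code 1000 → (1.000,2.377)–(0.794,2.000)
cell (1,0): code 0100 → (1.841,1.000)–(2.000,0.947)
cell (1,1): code 1110 → (1.000,1.567)–(1.841,1.000)
cell (1,2): code 1001 → (2.000,2.905)–(1.000,2.377)
cell (2,0): code 0010 → (2.000,0.947)–(2.224,1.000)
cell (2,1): code 0111 → (2.224,1.000)–(3.000,1.624)
cell (2,2): code 1001 → (3.000,2.172)–(2.000,2.905)
cell (3,0): code 0100 → (3.331,1.000)–(4.000,0.626)
cell (3,1): code 1110 → (3.000,1.624)–(3.331,1.000)
cell (3,2): code 1001 → (4.000,2.242)–(3.000,2.172)
cell (4,0): code 0110 → (4.000,0.626)–(5.000,0.255)
cell (4,2): code 1001 → (5.000,2.474)–(4.000,2.242)
cell (5,0): code 0010 → (5.000,0.255)–(5.966,1.000)
cell (5,1): code 0011 → (5.966,1.000)–(5.738,2.000)
cell (5,2): code 0001 → (5.738,2.000)–(5.000,2.474)
total: 16 segments, chained into 1 closed loop(s), length Σ = 13.377813

segments=16 loops=1 length=13.378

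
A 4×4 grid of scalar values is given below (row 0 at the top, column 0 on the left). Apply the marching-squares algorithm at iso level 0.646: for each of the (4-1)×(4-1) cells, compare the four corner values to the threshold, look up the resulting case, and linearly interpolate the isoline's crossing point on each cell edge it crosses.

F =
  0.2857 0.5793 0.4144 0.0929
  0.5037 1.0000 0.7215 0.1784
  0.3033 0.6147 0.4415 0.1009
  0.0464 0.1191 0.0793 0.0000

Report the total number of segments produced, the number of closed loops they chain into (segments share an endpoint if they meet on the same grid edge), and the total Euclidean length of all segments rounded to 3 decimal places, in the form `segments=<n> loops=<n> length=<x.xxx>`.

segments=6 loops=1 length=5.208

cell (0,0): code 0100 → (0.159,1.000)–(1.000,0.287)
cell (0,1): code 1100 → (0.754,2.000)–(0.159,1.000)
cell (0,2): code 1000 → (1.000,2.139)–(0.754,2.000)
cell (1,0): code 0010 → (1.000,0.287)–(1.919,1.000)
cell (1,1): code 0011 → (1.919,1.000)–(1.270,2.000)
cell (1,2): code 0001 → (1.270,2.000)–(1.000,2.139)
total: 6 segments, chained into 1 closed loop(s), length Σ = 5.208175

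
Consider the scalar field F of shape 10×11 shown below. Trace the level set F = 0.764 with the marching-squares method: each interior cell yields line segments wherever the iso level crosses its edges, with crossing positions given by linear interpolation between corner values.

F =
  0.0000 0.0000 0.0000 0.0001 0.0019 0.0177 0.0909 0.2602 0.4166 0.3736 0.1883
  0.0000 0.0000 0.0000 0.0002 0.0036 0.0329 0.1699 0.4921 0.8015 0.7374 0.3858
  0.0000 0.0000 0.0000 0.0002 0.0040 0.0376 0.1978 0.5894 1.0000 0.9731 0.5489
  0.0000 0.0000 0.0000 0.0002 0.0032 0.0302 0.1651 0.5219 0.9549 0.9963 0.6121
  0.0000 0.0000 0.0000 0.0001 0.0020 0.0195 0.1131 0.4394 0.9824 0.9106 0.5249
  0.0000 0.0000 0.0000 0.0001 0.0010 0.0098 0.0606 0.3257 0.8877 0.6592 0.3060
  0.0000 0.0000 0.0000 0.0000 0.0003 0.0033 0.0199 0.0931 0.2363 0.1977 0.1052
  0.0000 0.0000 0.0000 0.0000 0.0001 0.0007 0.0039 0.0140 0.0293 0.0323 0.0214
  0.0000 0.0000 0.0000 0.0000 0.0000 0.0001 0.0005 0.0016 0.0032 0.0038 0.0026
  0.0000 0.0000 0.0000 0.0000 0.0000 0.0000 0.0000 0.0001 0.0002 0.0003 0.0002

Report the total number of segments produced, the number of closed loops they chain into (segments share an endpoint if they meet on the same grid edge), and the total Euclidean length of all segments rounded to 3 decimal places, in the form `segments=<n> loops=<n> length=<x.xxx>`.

cell (0,7): code 0100 → (0.903,8.000)–(1.000,7.879)
cell (0,8): code 1000 → (1.000,8.585)–(0.903,8.000)
cell (1,7): code 0110 → (1.000,7.879)–(2.000,7.425)
cell (1,8): code 1101 → (1.113,9.000)–(1.000,8.585)
cell (1,9): code 1000 → (2.000,9.493)–(1.113,9.000)
cell (2,7): code 0110 → (2.000,7.425)–(3.000,7.559)
cell (2,9): code 1001 → (3.000,9.605)–(2.000,9.493)
cell (3,7): code 0110 → (3.000,7.559)–(4.000,7.598)
cell (3,9): code 1001 → (4.000,9.380)–(3.000,9.605)
cell (4,7): code 0110 → (4.000,7.598)–(5.000,7.780)
cell (4,8): code 1011 → (5.000,8.541)–(4.583,9.000)
cell (4,9): code 0001 → (4.583,9.000)–(4.000,9.380)
cell (5,7): code 0010 → (5.000,7.780)–(5.190,8.000)
cell (5,8): code 0001 → (5.190,8.000)–(5.000,8.541)
total: 14 segments, chained into 1 closed loop(s), length Σ = 10.529070

segments=14 loops=1 length=10.529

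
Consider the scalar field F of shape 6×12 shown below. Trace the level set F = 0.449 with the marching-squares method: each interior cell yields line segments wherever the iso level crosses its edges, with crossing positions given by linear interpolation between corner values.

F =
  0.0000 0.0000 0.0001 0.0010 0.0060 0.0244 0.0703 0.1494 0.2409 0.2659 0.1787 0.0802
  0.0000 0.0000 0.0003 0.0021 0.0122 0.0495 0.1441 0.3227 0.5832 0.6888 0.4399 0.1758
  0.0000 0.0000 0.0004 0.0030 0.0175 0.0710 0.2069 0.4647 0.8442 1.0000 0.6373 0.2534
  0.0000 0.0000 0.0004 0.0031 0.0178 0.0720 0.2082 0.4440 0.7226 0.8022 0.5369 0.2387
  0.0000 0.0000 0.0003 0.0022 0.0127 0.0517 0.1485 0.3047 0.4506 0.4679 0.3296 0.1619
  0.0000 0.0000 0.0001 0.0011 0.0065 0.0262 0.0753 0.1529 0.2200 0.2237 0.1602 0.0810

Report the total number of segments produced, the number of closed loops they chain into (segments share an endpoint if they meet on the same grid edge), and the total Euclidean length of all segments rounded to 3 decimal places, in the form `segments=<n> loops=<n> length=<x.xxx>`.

segments=16 loops=1 length=11.194

cell (0,7): code 0100 → (0.608,8.000)–(1.000,7.485)
cell (0,8): code 1100 → (0.433,9.000)–(0.608,8.000)
cell (0,9): code 1000 → (1.000,9.963)–(0.433,9.000)
cell (1,6): code 0100 → (1.889,7.000)–(2.000,6.939)
cell (1,7): code 1110 → (1.000,7.485)–(1.889,7.000)
cell (1,9): code 1101 → (1.046,10.000)–(1.000,9.963)
cell (1,10): code 1000 → (2.000,10.490)–(1.046,10.000)
cell (2,6): code 0010 → (2.000,6.939)–(2.758,7.000)
cell (2,7): code 0111 → (2.758,7.000)–(3.000,7.018)
cell (2,10): code 1001 → (3.000,10.295)–(2.000,10.490)
cell (3,7): code 0110 → (3.000,7.018)–(4.000,7.989)
cell (3,9): code 1011 → (4.000,9.137)–(3.424,10.000)
cell (3,10): code 0001 → (3.424,10.000)–(3.000,10.295)
cell (4,7): code 0010 → (4.000,7.989)–(4.007,8.000)
cell (4,8): code 0011 → (4.007,8.000)–(4.077,9.000)
cell (4,9): code 0001 → (4.077,9.000)–(4.000,9.137)
total: 16 segments, chained into 1 closed loop(s), length Σ = 11.193934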